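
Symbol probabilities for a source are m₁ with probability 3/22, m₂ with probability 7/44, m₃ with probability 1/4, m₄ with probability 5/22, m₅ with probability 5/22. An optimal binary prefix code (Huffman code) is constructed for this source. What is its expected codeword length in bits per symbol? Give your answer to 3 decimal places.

2.295 bits/symbol

Repeatedly combine the two least-probable nodes; the expected code length is the sum of the merged weights.
merge 3/22 + 7/44 → 13/44
merge 5/22 + 5/22 → 5/11
merge 1/4 + 13/44 → 6/11
merge 5/11 + 6/11 → 1
L = 13/44 + 5/11 + 6/11 + 1 = 101/44 ≈ 2.295 bits/symbol.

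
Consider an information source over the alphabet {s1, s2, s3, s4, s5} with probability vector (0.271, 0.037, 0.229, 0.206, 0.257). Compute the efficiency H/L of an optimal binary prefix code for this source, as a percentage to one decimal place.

Entropy H = −Σ p log₂ p ≈ 2.1467 bits.
Huffman merges: 37/1000+103/500→243/1000; 229/1000+243/1000→59/125; 257/1000+271/1000→66/125; 59/125+66/125→1. L = 2243/1000 ≈ 2.2430.
Efficiency = H/L = 2.1467/2.2430 = 95.7%.

95.7%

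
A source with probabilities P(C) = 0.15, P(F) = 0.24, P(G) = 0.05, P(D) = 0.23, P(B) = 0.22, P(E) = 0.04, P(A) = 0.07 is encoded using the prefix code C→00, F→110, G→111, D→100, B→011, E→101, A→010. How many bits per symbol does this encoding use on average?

L̄ = Σ pᵢ·ℓᵢ = 0.15·2 + 0.24·3 + 0.05·3 + 0.23·3 + 0.22·3 + 0.04·3 + 0.07·3 = 2.85 bits/symbol.

2.85 bits/symbol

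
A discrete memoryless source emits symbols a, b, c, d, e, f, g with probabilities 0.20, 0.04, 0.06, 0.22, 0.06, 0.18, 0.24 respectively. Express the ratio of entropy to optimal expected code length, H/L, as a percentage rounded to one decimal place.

Entropy H = −Σ p log₂ p ≈ 2.5572 bits.
Huffman merges: 1/25+3/50→1/10; 3/50+1/10→4/25; 4/25+9/50→17/50; 1/5+11/50→21/50; 6/25+17/50→29/50; 21/50+29/50→1. L = 13/5 ≈ 2.6000.
Efficiency = H/L = 2.5572/2.6000 = 98.4%.

98.4%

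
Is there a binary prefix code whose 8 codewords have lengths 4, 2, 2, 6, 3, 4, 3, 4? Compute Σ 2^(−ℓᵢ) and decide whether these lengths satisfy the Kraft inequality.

With common denominator 2^6 = 64: Σ 2^(−ℓᵢ) = 4/64 + 16/64 + 16/64 + 1/64 + 8/64 + 4/64 + 8/64 + 4/64 = 61/64 = 0.953125.
Kraft's inequality requires Σ ≤ 1; here Σ = 0.953125 ≤ 1, so such a prefix code exists.

0.953125; yes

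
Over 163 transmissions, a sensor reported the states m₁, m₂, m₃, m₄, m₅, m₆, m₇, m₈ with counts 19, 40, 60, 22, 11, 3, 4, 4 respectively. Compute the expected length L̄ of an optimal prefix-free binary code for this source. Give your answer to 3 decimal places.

Probabilities are the counts divided by 163.
Repeatedly combine the two least-probable nodes; the expected code length is the sum of the merged weights.
merge 3/163 + 4/163 → 7/163
merge 4/163 + 7/163 → 11/163
merge 11/163 + 11/163 → 22/163
merge 19/163 + 22/163 → 41/163
merge 22/163 + 40/163 → 62/163
merge 41/163 + 60/163 → 101/163
merge 62/163 + 101/163 → 1
L = 7/163 + 11/163 + 22/163 + 41/163 + 62/163 + 101/163 + 1 = 407/163 ≈ 2.497 bits/symbol.

2.497 bits/symbol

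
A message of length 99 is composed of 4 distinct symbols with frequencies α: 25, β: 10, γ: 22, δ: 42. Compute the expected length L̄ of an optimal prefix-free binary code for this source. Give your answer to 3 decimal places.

1.899 bits/symbol

Probabilities are the counts divided by 99.
Repeatedly combine the two least-probable nodes; the expected code length is the sum of the merged weights.
merge 10/99 + 2/9 → 32/99
merge 25/99 + 32/99 → 19/33
merge 14/33 + 19/33 → 1
L = 32/99 + 19/33 + 1 = 188/99 ≈ 1.899 bits/symbol.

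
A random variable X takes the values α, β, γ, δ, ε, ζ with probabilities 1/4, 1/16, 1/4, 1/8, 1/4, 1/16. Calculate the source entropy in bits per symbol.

2.375 bits

Each probability is a power of 1/2, so log₂(1/p) is an integer.
H = Σ p·log₂(1/p) = 1/4·2 + 1/16·4 + 1/4·2 + 1/8·3 + 1/4·2 + 1/16·4 = 2.375 bits.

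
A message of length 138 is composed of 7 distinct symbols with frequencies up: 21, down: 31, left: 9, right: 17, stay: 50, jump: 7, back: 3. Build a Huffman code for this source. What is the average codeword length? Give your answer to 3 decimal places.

2.471 bits/symbol

Probabilities are the counts divided by 138.
Repeatedly combine the two least-probable nodes; the expected code length is the sum of the merged weights.
merge 1/46 + 7/138 → 5/69
merge 3/46 + 5/69 → 19/138
merge 17/138 + 19/138 → 6/23
merge 7/46 + 31/138 → 26/69
merge 6/23 + 25/69 → 43/69
merge 26/69 + 43/69 → 1
L = 5/69 + 19/138 + 6/23 + 26/69 + 43/69 + 1 = 341/138 ≈ 2.471 bits/symbol.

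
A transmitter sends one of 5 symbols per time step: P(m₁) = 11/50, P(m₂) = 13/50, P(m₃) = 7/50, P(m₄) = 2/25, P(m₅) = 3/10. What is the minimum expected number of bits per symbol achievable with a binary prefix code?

Repeatedly combine the two least-probable nodes; the expected code length is the sum of the merged weights.
merge 2/25 + 7/50 → 11/50
merge 11/50 + 11/50 → 11/25
merge 13/50 + 3/10 → 14/25
merge 11/25 + 14/25 → 1
L = 11/50 + 11/25 + 14/25 + 1 = 111/50 = 2.22 bits/symbol.

2.22 bits/symbol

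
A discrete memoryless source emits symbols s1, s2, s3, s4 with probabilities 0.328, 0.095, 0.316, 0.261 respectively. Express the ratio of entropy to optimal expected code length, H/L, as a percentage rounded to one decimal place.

Entropy H = −Σ p log₂ p ≈ 1.8811 bits.
Huffman merges: 19/200+261/1000→89/250; 79/250+41/125→161/250; 89/250+161/250→1. L = 2 ≈ 2.0000.
Efficiency = H/L = 1.8811/2.0000 = 94.1%.

94.1%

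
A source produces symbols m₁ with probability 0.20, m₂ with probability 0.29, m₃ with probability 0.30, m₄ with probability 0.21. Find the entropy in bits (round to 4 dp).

1.9762 bits

H = −Σ pᵢ log₂ pᵢ.
−0.20·log₂(0.20) = 0.4644
−0.29·log₂(0.29) = 0.5179
−0.30·log₂(0.30) = 0.5211
−0.21·log₂(0.21) = 0.4728
Sum ≈ 1.9762 → 1.9762 bits.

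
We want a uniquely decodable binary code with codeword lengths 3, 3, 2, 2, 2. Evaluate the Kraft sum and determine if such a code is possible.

With common denominator 2^3 = 8: Σ 2^(−ℓᵢ) = 1/8 + 1/8 + 2/8 + 2/8 + 2/8 = 8/8 = 1.
Kraft's inequality requires Σ ≤ 1; here Σ = 1 ≤ 1, so such a prefix code exists.

1; yes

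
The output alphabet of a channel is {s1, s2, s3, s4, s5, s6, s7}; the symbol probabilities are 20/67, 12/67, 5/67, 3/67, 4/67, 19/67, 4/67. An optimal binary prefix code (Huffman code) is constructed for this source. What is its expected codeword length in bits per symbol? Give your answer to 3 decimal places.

2.478 bits/symbol

Repeatedly combine the two least-probable nodes; the expected code length is the sum of the merged weights.
merge 3/67 + 4/67 → 7/67
merge 4/67 + 5/67 → 9/67
merge 7/67 + 9/67 → 16/67
merge 12/67 + 16/67 → 28/67
merge 19/67 + 20/67 → 39/67
merge 28/67 + 39/67 → 1
L = 7/67 + 9/67 + 16/67 + 28/67 + 39/67 + 1 = 166/67 ≈ 2.478 bits/symbol.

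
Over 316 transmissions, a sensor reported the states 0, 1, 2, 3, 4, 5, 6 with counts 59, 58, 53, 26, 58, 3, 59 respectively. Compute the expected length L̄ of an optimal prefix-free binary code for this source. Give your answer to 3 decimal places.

Probabilities are the counts divided by 316.
Repeatedly combine the two least-probable nodes; the expected code length is the sum of the merged weights.
merge 3/316 + 13/158 → 29/316
merge 29/316 + 53/316 → 41/158
merge 29/158 + 29/158 → 29/79
merge 59/316 + 59/316 → 59/158
merge 41/158 + 29/79 → 99/158
merge 59/158 + 99/158 → 1
L = 29/316 + 41/158 + 29/79 + 59/158 + 99/158 + 1 = 859/316 ≈ 2.718 bits/symbol.

2.718 bits/symbol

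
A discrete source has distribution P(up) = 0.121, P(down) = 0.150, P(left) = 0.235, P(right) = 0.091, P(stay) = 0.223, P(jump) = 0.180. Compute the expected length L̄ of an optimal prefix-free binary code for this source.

2.542 bits/symbol

Repeatedly combine the two least-probable nodes; the expected code length is the sum of the merged weights.
merge 91/1000 + 121/1000 → 53/250
merge 3/20 + 9/50 → 33/100
merge 53/250 + 223/1000 → 87/200
merge 47/200 + 33/100 → 113/200
merge 87/200 + 113/200 → 1
L = 53/250 + 33/100 + 87/200 + 113/200 + 1 = 1271/500 = 2.542 bits/symbol.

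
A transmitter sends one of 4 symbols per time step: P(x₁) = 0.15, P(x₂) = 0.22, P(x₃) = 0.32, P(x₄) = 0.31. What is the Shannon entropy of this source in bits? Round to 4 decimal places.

1.9409 bits

H = −Σ pᵢ log₂ pᵢ.
−0.15·log₂(0.15) = 0.4105
−0.22·log₂(0.22) = 0.4806
−0.32·log₂(0.32) = 0.5260
−0.31·log₂(0.31) = 0.5238
Sum ≈ 1.9409 → 1.9409 bits.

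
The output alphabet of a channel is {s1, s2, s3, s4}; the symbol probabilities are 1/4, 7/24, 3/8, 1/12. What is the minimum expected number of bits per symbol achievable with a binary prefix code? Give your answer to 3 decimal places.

Repeatedly combine the two least-probable nodes; the expected code length is the sum of the merged weights.
merge 1/12 + 1/4 → 1/3
merge 7/24 + 1/3 → 5/8
merge 3/8 + 5/8 → 1
L = 1/3 + 5/8 + 1 = 47/24 ≈ 1.958 bits/symbol.

1.958 bits/symbol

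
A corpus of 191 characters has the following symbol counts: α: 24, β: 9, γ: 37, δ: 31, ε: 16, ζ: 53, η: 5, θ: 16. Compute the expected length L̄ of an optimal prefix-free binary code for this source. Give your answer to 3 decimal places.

Probabilities are the counts divided by 191.
Repeatedly combine the two least-probable nodes; the expected code length is the sum of the merged weights.
merge 5/191 + 9/191 → 14/191
merge 14/191 + 16/191 → 30/191
merge 16/191 + 24/191 → 40/191
merge 30/191 + 31/191 → 61/191
merge 37/191 + 40/191 → 77/191
merge 53/191 + 61/191 → 114/191
merge 77/191 + 114/191 → 1
L = 14/191 + 30/191 + 40/191 + 61/191 + 77/191 + 114/191 + 1 = 527/191 ≈ 2.759 bits/symbol.

2.759 bits/symbol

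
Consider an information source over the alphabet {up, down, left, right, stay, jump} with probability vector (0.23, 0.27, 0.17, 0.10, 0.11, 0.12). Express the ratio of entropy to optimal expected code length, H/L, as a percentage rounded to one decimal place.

99.3%

Entropy H = −Σ p log₂ p ≈ 2.4818 bits.
Huffman merges: 1/10+11/100→21/100; 3/25+17/100→29/100; 21/100+23/100→11/25; 27/100+29/100→14/25; 11/25+14/25→1. L = 5/2 ≈ 2.5000.
Efficiency = H/L = 2.4818/2.5000 = 99.3%.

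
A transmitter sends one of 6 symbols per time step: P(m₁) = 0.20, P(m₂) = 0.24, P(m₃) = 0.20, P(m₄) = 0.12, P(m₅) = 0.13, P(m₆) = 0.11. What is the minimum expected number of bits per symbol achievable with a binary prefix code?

2.56 bits/symbol

Repeatedly combine the two least-probable nodes; the expected code length is the sum of the merged weights.
merge 11/100 + 3/25 → 23/100
merge 13/100 + 1/5 → 33/100
merge 1/5 + 23/100 → 43/100
merge 6/25 + 33/100 → 57/100
merge 43/100 + 57/100 → 1
L = 23/100 + 33/100 + 43/100 + 57/100 + 1 = 64/25 = 2.56 bits/symbol.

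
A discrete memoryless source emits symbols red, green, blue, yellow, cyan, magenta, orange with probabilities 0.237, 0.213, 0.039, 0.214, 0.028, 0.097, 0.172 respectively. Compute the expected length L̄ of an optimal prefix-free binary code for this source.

2.567 bits/symbol

Repeatedly combine the two least-probable nodes; the expected code length is the sum of the merged weights.
merge 7/250 + 39/1000 → 67/1000
merge 67/1000 + 97/1000 → 41/250
merge 41/250 + 43/250 → 42/125
merge 213/1000 + 107/500 → 427/1000
merge 237/1000 + 42/125 → 573/1000
merge 427/1000 + 573/1000 → 1
L = 67/1000 + 41/250 + 42/125 + 427/1000 + 573/1000 + 1 = 2567/1000 = 2.567 bits/symbol.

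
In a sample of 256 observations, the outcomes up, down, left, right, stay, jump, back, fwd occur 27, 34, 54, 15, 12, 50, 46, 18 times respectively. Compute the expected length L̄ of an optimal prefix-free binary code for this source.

Probabilities are the counts divided by 256.
Repeatedly combine the two least-probable nodes; the expected code length is the sum of the merged weights.
merge 3/64 + 15/256 → 27/256
merge 9/128 + 27/256 → 45/256
merge 27/256 + 17/128 → 61/256
merge 45/256 + 23/128 → 91/256
merge 25/128 + 27/128 → 13/32
merge 61/256 + 91/256 → 19/32
merge 13/32 + 19/32 → 1
L = 27/256 + 45/256 + 61/256 + 91/256 + 13/32 + 19/32 + 1 = 23/8 = 2.875 bits/symbol.

2.875 bits/symbol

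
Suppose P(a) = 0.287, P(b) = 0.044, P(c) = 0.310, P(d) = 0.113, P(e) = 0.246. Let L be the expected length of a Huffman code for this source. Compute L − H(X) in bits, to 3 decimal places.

0.065 bits

Entropy H = −Σ p log₂ p ≈ 2.0921 bits.
Huffman merges: 11/250+113/1000→157/1000; 157/1000+123/500→403/1000; 287/1000+31/100→597/1000; 403/1000+597/1000→1. L = 2157/1000 ≈ 2.1570.
L − H = 2.1570 − 2.0921 = 0.065 bits.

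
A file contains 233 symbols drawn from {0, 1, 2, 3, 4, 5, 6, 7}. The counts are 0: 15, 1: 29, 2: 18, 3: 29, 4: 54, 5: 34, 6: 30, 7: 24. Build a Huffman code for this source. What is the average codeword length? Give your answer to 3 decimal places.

2.910 bits/symbol

Probabilities are the counts divided by 233.
Repeatedly combine the two least-probable nodes; the expected code length is the sum of the merged weights.
merge 15/233 + 18/233 → 33/233
merge 24/233 + 29/233 → 53/233
merge 29/233 + 30/233 → 59/233
merge 33/233 + 34/233 → 67/233
merge 53/233 + 54/233 → 107/233
merge 59/233 + 67/233 → 126/233
merge 107/233 + 126/233 → 1
L = 33/233 + 53/233 + 59/233 + 67/233 + 107/233 + 126/233 + 1 = 678/233 ≈ 2.910 bits/symbol.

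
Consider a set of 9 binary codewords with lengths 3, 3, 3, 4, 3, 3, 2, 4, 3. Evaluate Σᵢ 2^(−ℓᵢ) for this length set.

1.125

With common denominator 2^4 = 16: Σ 2^(−ℓᵢ) = 2/16 + 2/16 + 2/16 + 1/16 + 2/16 + 2/16 + 4/16 + 1/16 + 2/16 = 18/16 = 1.125.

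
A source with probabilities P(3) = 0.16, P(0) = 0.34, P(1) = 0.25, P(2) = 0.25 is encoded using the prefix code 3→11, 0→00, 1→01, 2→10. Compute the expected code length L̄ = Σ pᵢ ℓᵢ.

L̄ = Σ pᵢ·ℓᵢ = 0.16·2 + 0.34·2 + 0.25·2 + 0.25·2 = 2 bits/symbol.

2 bits/symbol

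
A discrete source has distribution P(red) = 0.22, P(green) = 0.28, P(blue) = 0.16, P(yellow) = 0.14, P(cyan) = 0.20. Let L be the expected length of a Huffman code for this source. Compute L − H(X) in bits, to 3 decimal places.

0.021 bits

Entropy H = −Σ p log₂ p ≈ 2.2793 bits.
Huffman merges: 7/50+4/25→3/10; 1/5+11/50→21/50; 7/25+3/10→29/50; 21/50+29/50→1. L = 23/10 ≈ 2.3000.
L − H = 2.3000 − 2.2793 = 0.021 bits.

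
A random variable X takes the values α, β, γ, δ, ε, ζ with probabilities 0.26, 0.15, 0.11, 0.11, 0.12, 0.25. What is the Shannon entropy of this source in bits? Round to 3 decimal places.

H = −Σ pᵢ log₂ pᵢ.
−0.26·log₂(0.26) = 0.5053
−0.15·log₂(0.15) = 0.4105
−0.11·log₂(0.11) = 0.3503
−0.11·log₂(0.11) = 0.3503
−0.12·log₂(0.12) = 0.3671
−0.25·log₂(0.25) = 0.5000
Sum ≈ 2.4835 → 2.483 bits.

2.483 bits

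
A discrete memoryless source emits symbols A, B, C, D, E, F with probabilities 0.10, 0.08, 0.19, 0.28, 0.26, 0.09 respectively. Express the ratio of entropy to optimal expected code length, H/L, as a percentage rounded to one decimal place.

Entropy H = −Σ p log₂ p ≈ 2.4111 bits.
Huffman merges: 2/25+9/100→17/100; 1/10+17/100→27/100; 19/100+13/50→9/20; 27/100+7/25→11/20; 9/20+11/20→1. L = 61/25 ≈ 2.4400.
Efficiency = H/L = 2.4111/2.4400 = 98.8%.

98.8%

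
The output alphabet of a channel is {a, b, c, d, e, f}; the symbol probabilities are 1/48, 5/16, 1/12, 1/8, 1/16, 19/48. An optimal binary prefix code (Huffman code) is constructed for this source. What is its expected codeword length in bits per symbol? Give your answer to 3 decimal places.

2.146 bits/symbol

Repeatedly combine the two least-probable nodes; the expected code length is the sum of the merged weights.
merge 1/48 + 1/16 → 1/12
merge 1/12 + 1/12 → 1/6
merge 1/8 + 1/6 → 7/24
merge 7/24 + 5/16 → 29/48
merge 19/48 + 29/48 → 1
L = 1/12 + 1/6 + 7/24 + 29/48 + 1 = 103/48 ≈ 2.146 bits/symbol.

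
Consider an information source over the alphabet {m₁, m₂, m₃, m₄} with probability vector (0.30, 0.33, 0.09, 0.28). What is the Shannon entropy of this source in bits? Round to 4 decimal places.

1.8758 bits

H = −Σ pᵢ log₂ pᵢ.
−0.30·log₂(0.30) = 0.5211
−0.33·log₂(0.33) = 0.5278
−0.09·log₂(0.09) = 0.3127
−0.28·log₂(0.28) = 0.5142
Sum ≈ 1.8758 → 1.8758 bits.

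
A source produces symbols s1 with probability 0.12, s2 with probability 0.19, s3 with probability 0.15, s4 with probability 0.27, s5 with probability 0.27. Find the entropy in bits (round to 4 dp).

H = −Σ pᵢ log₂ pᵢ.
−0.12·log₂(0.12) = 0.3671
−0.19·log₂(0.19) = 0.4552
−0.15·log₂(0.15) = 0.4105
−0.27·log₂(0.27) = 0.5100
−0.27·log₂(0.27) = 0.5100
Sum ≈ 2.2529 → 2.2529 bits.

2.2529 bits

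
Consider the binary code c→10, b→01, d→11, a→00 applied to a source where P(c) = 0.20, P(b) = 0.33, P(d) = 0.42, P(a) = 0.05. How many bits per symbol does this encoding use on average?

2 bits/symbol

L̄ = Σ pᵢ·ℓᵢ = 0.20·2 + 0.33·2 + 0.42·2 + 0.05·2 = 2 bits/symbol.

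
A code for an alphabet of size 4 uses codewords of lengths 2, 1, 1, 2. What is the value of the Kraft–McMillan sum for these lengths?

1.5

With common denominator 2^2 = 4: Σ 2^(−ℓᵢ) = 1/4 + 2/4 + 2/4 + 1/4 = 6/4 = 1.5.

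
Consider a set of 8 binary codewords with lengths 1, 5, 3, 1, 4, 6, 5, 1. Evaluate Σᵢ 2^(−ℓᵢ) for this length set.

1.765625

With common denominator 2^6 = 64: Σ 2^(−ℓᵢ) = 32/64 + 2/64 + 8/64 + 32/64 + 4/64 + 1/64 + 2/64 + 32/64 = 113/64 = 1.765625.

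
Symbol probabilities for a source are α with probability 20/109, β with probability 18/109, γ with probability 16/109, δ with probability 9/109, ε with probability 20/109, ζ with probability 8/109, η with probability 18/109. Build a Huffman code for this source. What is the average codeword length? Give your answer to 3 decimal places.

Repeatedly combine the two least-probable nodes; the expected code length is the sum of the merged weights.
merge 8/109 + 9/109 → 17/109
merge 16/109 + 17/109 → 33/109
merge 18/109 + 18/109 → 36/109
merge 20/109 + 20/109 → 40/109
merge 33/109 + 36/109 → 69/109
merge 40/109 + 69/109 → 1
L = 17/109 + 33/109 + 36/109 + 40/109 + 69/109 + 1 = 304/109 ≈ 2.789 bits/symbol.

2.789 bits/symbol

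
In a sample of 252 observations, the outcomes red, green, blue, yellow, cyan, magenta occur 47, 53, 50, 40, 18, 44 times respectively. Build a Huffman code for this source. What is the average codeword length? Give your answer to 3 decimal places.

2.591 bits/symbol

Probabilities are the counts divided by 252.
Repeatedly combine the two least-probable nodes; the expected code length is the sum of the merged weights.
merge 1/14 + 10/63 → 29/126
merge 11/63 + 47/252 → 13/36
merge 25/126 + 53/252 → 103/252
merge 29/126 + 13/36 → 149/252
merge 103/252 + 149/252 → 1
L = 29/126 + 13/36 + 103/252 + 149/252 + 1 = 653/252 ≈ 2.591 bits/symbol.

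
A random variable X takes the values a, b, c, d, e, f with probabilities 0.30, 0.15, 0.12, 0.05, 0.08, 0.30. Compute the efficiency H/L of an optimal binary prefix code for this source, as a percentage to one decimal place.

Entropy H = −Σ p log₂ p ≈ 2.3274 bits.
Huffman merges: 1/20+2/25→13/100; 3/25+13/100→1/4; 3/20+1/4→2/5; 3/10+3/10→3/5; 2/5+3/5→1. L = 119/50 ≈ 2.3800.
Efficiency = H/L = 2.3274/2.3800 = 97.8%.

97.8%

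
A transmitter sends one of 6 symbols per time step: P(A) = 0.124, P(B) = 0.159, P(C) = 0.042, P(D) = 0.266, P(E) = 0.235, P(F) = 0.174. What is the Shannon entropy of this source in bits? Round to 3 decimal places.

2.425 bits

H = −Σ pᵢ log₂ pᵢ.
−0.124·log₂(0.124) = 0.3734
−0.159·log₂(0.159) = 0.4218
−0.042·log₂(0.042) = 0.1921
−0.266·log₂(0.266) = 0.5082
−0.235·log₂(0.235) = 0.4910
−0.174·log₂(0.174) = 0.4390
Sum ≈ 2.4255 → 2.425 bits.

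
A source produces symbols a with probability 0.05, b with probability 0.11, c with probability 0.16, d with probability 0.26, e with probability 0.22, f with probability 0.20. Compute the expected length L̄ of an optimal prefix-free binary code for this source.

Repeatedly combine the two least-probable nodes; the expected code length is the sum of the merged weights.
merge 1/20 + 11/100 → 4/25
merge 4/25 + 4/25 → 8/25
merge 1/5 + 11/50 → 21/50
merge 13/50 + 8/25 → 29/50
merge 21/50 + 29/50 → 1
L = 4/25 + 8/25 + 21/50 + 29/50 + 1 = 62/25 = 2.48 bits/symbol.

2.48 bits/symbol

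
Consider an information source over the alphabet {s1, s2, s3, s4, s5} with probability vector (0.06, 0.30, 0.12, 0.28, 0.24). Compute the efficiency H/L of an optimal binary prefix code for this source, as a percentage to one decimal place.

98.2%

Entropy H = −Σ p log₂ p ≈ 2.1400 bits.
Huffman merges: 3/50+3/25→9/50; 9/50+6/25→21/50; 7/25+3/10→29/50; 21/50+29/50→1. L = 109/50 ≈ 2.1800.
Efficiency = H/L = 2.1400/2.1800 = 98.2%.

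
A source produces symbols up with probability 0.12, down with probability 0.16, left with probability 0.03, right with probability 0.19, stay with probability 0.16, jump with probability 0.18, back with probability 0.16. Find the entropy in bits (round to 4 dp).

H = −Σ pᵢ log₂ pᵢ.
−0.12·log₂(0.12) = 0.3671
−0.16·log₂(0.16) = 0.4230
−0.03·log₂(0.03) = 0.1518
−0.19·log₂(0.19) = 0.4552
−0.16·log₂(0.16) = 0.4230
−0.18·log₂(0.18) = 0.4453
−0.16·log₂(0.16) = 0.4230
Sum ≈ 2.6884 → 2.6884 bits.

2.6884 bits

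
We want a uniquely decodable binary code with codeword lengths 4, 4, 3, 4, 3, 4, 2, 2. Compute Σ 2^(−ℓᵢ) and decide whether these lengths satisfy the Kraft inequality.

1; yes

With common denominator 2^4 = 16: Σ 2^(−ℓᵢ) = 1/16 + 1/16 + 2/16 + 1/16 + 2/16 + 1/16 + 4/16 + 4/16 = 16/16 = 1.
Kraft's inequality requires Σ ≤ 1; here Σ = 1 ≤ 1, so such a prefix code exists.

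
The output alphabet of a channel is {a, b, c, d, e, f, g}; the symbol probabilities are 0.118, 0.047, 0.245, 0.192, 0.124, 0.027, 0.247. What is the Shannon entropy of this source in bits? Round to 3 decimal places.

2.538 bits

H = −Σ pᵢ log₂ pᵢ.
−0.118·log₂(0.118) = 0.3638
−0.047·log₂(0.047) = 0.2073
−0.245·log₂(0.245) = 0.4971
−0.192·log₂(0.192) = 0.4571
−0.124·log₂(0.124) = 0.3734
−0.027·log₂(0.027) = 0.1407
−0.247·log₂(0.247) = 0.4983
Sum ≈ 2.5378 → 2.538 bits.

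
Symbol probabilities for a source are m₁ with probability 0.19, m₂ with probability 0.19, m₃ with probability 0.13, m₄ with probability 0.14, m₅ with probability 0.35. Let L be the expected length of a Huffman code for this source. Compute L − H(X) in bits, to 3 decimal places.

Entropy H = −Σ p log₂ p ≈ 2.2203 bits.
Huffman merges: 13/100+7/50→27/100; 19/100+19/100→19/50; 27/100+7/20→31/50; 19/50+31/50→1. L = 227/100 ≈ 2.2700.
L − H = 2.2700 − 2.2203 = 0.050 bits.

0.050 bits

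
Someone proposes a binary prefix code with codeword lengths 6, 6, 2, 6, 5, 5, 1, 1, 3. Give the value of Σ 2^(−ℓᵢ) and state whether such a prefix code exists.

With common denominator 2^6 = 64: Σ 2^(−ℓᵢ) = 1/64 + 1/64 + 16/64 + 1/64 + 2/64 + 2/64 + 32/64 + 32/64 + 8/64 = 95/64 = 1.484375.
Kraft's inequality requires Σ ≤ 1; here Σ = 1.484375 > 1, so no such prefix code exists.

1.484375; no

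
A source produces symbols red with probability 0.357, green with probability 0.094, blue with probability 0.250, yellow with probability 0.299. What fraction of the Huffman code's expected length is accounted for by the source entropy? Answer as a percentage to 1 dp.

Entropy H = −Σ p log₂ p ≈ 1.8719 bits.
Huffman merges: 47/500+1/4→43/125; 299/1000+43/125→643/1000; 357/1000+643/1000→1. L = 1987/1000 ≈ 1.9870.
Efficiency = H/L = 1.8719/1.9870 = 94.2%.

94.2%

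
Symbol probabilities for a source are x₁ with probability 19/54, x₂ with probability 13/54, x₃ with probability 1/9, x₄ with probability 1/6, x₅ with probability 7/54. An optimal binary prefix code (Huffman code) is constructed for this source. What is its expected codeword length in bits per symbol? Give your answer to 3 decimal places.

2.241 bits/symbol

Repeatedly combine the two least-probable nodes; the expected code length is the sum of the merged weights.
merge 1/9 + 7/54 → 13/54
merge 1/6 + 13/54 → 11/27
merge 13/54 + 19/54 → 16/27
merge 11/27 + 16/27 → 1
L = 13/54 + 11/27 + 16/27 + 1 = 121/54 ≈ 2.241 bits/symbol.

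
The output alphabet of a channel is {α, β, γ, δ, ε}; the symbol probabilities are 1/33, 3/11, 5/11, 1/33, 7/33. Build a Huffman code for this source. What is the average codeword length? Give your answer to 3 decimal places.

Repeatedly combine the two least-probable nodes; the expected code length is the sum of the merged weights.
merge 1/33 + 1/33 → 2/33
merge 2/33 + 7/33 → 3/11
merge 3/11 + 3/11 → 6/11
merge 5/11 + 6/11 → 1
L = 2/33 + 3/11 + 6/11 + 1 = 62/33 ≈ 1.879 bits/symbol.

1.879 bits/symbol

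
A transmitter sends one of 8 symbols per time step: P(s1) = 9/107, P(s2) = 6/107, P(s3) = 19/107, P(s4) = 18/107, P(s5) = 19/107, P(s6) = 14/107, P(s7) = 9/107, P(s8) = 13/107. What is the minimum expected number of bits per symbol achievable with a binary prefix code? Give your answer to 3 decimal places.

Repeatedly combine the two least-probable nodes; the expected code length is the sum of the merged weights.
merge 6/107 + 9/107 → 15/107
merge 9/107 + 13/107 → 22/107
merge 14/107 + 15/107 → 29/107
merge 18/107 + 19/107 → 37/107
merge 19/107 + 22/107 → 41/107
merge 29/107 + 37/107 → 66/107
merge 41/107 + 66/107 → 1
L = 15/107 + 22/107 + 29/107 + 37/107 + 41/107 + 66/107 + 1 = 317/107 ≈ 2.963 bits/symbol.

2.963 bits/symbol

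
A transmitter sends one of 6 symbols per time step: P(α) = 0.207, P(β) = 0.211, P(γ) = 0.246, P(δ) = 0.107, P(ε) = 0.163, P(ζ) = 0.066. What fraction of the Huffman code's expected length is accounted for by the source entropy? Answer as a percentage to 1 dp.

Entropy H = −Σ p log₂ p ≈ 2.4721 bits.
Huffman merges: 33/500+107/1000→173/1000; 163/1000+173/1000→42/125; 207/1000+211/1000→209/500; 123/500+42/125→291/500; 209/500+291/500→1. L = 2509/1000 ≈ 2.5090.
Efficiency = H/L = 2.4721/2.5090 = 98.5%.

98.5%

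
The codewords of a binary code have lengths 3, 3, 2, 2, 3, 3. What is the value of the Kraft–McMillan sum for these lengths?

1

With common denominator 2^3 = 8: Σ 2^(−ℓᵢ) = 1/8 + 1/8 + 2/8 + 2/8 + 1/8 + 1/8 = 8/8 = 1.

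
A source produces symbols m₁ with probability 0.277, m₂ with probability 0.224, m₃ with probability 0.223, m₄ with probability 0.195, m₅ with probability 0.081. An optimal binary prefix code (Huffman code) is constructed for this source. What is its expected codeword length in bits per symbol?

2.276 bits/symbol

Repeatedly combine the two least-probable nodes; the expected code length is the sum of the merged weights.
merge 81/1000 + 39/200 → 69/250
merge 223/1000 + 28/125 → 447/1000
merge 69/250 + 277/1000 → 553/1000
merge 447/1000 + 553/1000 → 1
L = 69/250 + 447/1000 + 553/1000 + 1 = 569/250 = 2.276 bits/symbol.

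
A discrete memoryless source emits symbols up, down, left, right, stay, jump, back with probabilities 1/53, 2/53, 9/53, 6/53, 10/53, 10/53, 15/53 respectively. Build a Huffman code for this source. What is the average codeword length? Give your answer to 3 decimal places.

Repeatedly combine the two least-probable nodes; the expected code length is the sum of the merged weights.
merge 1/53 + 2/53 → 3/53
merge 3/53 + 6/53 → 9/53
merge 9/53 + 9/53 → 18/53
merge 10/53 + 10/53 → 20/53
merge 15/53 + 18/53 → 33/53
merge 20/53 + 33/53 → 1
L = 3/53 + 9/53 + 18/53 + 20/53 + 33/53 + 1 = 136/53 ≈ 2.566 bits/symbol.

2.566 bits/symbol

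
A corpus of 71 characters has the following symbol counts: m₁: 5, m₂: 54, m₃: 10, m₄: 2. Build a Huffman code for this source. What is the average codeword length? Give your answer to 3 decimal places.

Probabilities are the counts divided by 71.
Repeatedly combine the two least-probable nodes; the expected code length is the sum of the merged weights.
merge 2/71 + 5/71 → 7/71
merge 7/71 + 10/71 → 17/71
merge 17/71 + 54/71 → 1
L = 7/71 + 17/71 + 1 = 95/71 ≈ 1.338 bits/symbol.

1.338 bits/symbol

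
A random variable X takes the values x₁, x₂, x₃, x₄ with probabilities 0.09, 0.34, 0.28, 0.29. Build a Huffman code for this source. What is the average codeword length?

Repeatedly combine the two least-probable nodes; the expected code length is the sum of the merged weights.
merge 9/100 + 7/25 → 37/100
merge 29/100 + 17/50 → 63/100
merge 37/100 + 63/100 → 1
L = 37/100 + 63/100 + 1 = 2 bits/symbol.

2 bits/symbol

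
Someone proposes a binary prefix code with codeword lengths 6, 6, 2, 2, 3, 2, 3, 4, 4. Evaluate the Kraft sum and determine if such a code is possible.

With common denominator 2^6 = 64: Σ 2^(−ℓᵢ) = 1/64 + 1/64 + 16/64 + 16/64 + 8/64 + 16/64 + 8/64 + 4/64 + 4/64 = 74/64 = 1.15625.
Kraft's inequality requires Σ ≤ 1; here Σ = 1.15625 > 1, so no such prefix code exists.

1.15625; no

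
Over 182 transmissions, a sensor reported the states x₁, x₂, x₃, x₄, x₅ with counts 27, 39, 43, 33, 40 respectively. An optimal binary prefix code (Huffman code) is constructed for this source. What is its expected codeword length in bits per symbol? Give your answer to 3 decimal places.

2.330 bits/symbol

Probabilities are the counts divided by 182.
Repeatedly combine the two least-probable nodes; the expected code length is the sum of the merged weights.
merge 27/182 + 33/182 → 30/91
merge 3/14 + 20/91 → 79/182
merge 43/182 + 30/91 → 103/182
merge 79/182 + 103/182 → 1
L = 30/91 + 79/182 + 103/182 + 1 = 212/91 ≈ 2.330 bits/symbol.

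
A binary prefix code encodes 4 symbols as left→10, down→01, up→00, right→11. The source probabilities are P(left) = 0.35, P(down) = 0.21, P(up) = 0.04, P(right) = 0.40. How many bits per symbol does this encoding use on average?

2 bits/symbol

L̄ = Σ pᵢ·ℓᵢ = 0.35·2 + 0.21·2 + 0.04·2 + 0.40·2 = 2 bits/symbol.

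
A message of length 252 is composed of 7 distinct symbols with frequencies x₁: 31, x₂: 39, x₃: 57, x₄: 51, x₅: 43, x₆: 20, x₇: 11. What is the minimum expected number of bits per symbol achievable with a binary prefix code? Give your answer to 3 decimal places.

2.694 bits/symbol

Probabilities are the counts divided by 252.
Repeatedly combine the two least-probable nodes; the expected code length is the sum of the merged weights.
merge 11/252 + 5/63 → 31/252
merge 31/252 + 31/252 → 31/126
merge 13/84 + 43/252 → 41/126
merge 17/84 + 19/84 → 3/7
merge 31/126 + 41/126 → 4/7
merge 3/7 + 4/7 → 1
L = 31/252 + 31/126 + 41/126 + 3/7 + 4/7 + 1 = 97/36 ≈ 2.694 bits/symbol.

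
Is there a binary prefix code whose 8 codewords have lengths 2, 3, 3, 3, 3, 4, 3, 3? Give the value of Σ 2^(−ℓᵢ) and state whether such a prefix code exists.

1.0625; no

With common denominator 2^4 = 16: Σ 2^(−ℓᵢ) = 4/16 + 2/16 + 2/16 + 2/16 + 2/16 + 1/16 + 2/16 + 2/16 = 17/16 = 1.0625.
Kraft's inequality requires Σ ≤ 1; here Σ = 1.0625 > 1, so no such prefix code exists.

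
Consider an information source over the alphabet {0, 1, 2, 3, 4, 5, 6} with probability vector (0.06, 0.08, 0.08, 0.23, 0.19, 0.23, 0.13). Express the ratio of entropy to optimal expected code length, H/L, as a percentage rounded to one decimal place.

Entropy H = −Σ p log₂ p ≈ 2.6398 bits.
Huffman merges: 3/50+2/25→7/50; 2/25+13/100→21/100; 7/50+19/100→33/100; 21/100+23/100→11/25; 23/100+33/100→14/25; 11/25+14/25→1. L = 67/25 ≈ 2.6800.
Efficiency = H/L = 2.6398/2.6800 = 98.5%.

98.5%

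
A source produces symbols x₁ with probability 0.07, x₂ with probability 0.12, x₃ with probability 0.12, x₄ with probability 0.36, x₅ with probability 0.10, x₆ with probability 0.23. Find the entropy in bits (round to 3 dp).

2.353 bits

H = −Σ pᵢ log₂ pᵢ.
−0.07·log₂(0.07) = 0.2686
−0.12·log₂(0.12) = 0.3671
−0.12·log₂(0.12) = 0.3671
−0.36·log₂(0.36) = 0.5306
−0.10·log₂(0.10) = 0.3322
−0.23·log₂(0.23) = 0.4877
Sum ≈ 2.3532 → 2.353 bits.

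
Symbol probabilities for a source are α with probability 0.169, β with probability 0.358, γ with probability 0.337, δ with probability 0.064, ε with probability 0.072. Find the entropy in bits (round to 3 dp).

2.020 bits

H = −Σ pᵢ log₂ pᵢ.
−0.169·log₂(0.169) = 0.4335
−0.358·log₂(0.358) = 0.5305
−0.337·log₂(0.337) = 0.5288
−0.064·log₂(0.064) = 0.2538
−0.072·log₂(0.072) = 0.2733
Sum ≈ 2.0199 → 2.020 bits.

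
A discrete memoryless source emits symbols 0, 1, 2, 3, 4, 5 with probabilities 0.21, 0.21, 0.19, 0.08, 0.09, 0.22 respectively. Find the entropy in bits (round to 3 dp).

2.486 bits

H = −Σ pᵢ log₂ pᵢ.
−0.21·log₂(0.21) = 0.4728
−0.21·log₂(0.21) = 0.4728
−0.19·log₂(0.19) = 0.4552
−0.08·log₂(0.08) = 0.2915
−0.09·log₂(0.09) = 0.3127
−0.22·log₂(0.22) = 0.4806
Sum ≈ 2.4856 → 2.486 bits.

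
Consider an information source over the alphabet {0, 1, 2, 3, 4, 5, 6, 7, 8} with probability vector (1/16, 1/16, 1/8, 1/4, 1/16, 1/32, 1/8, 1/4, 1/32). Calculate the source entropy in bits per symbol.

Each probability is a power of 1/2, so log₂(1/p) is an integer.
H = Σ p·log₂(1/p) = 1/16·4 + 1/16·4 + 1/8·3 + 1/4·2 + 1/16·4 + 1/32·5 + 1/8·3 + 1/4·2 + 1/32·5 = 2.8125 bits.

2.8125 bits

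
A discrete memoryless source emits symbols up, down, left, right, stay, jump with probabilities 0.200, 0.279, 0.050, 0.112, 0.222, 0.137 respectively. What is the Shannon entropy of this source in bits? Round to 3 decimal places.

2.423 bits

H = −Σ pᵢ log₂ pᵢ.
−0.200·log₂(0.200) = 0.4644
−0.279·log₂(0.279) = 0.5138
−0.050·log₂(0.050) = 0.2161
−0.112·log₂(0.112) = 0.3537
−0.222·log₂(0.222) = 0.4820
−0.137·log₂(0.137) = 0.3929
Sum ≈ 2.4230 → 2.423 bits.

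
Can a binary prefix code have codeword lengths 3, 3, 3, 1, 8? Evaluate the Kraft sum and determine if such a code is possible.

With common denominator 2^8 = 256: Σ 2^(−ℓᵢ) = 32/256 + 32/256 + 32/256 + 128/256 + 1/256 = 225/256 = 0.87890625.
Kraft's inequality requires Σ ≤ 1; here Σ = 0.87890625 ≤ 1, so such a prefix code exists.

0.87890625; yes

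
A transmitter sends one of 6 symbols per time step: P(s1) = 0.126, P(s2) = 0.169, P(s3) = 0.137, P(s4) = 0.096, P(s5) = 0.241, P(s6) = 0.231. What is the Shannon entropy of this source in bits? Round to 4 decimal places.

2.5106 bits

H = −Σ pᵢ log₂ pᵢ.
−0.126·log₂(0.126) = 0.3766
−0.169·log₂(0.169) = 0.4335
−0.137·log₂(0.137) = 0.3929
−0.096·log₂(0.096) = 0.3246
−0.241·log₂(0.241) = 0.4947
−0.231·log₂(0.231) = 0.4883
Sum ≈ 2.5106 → 2.5106 bits.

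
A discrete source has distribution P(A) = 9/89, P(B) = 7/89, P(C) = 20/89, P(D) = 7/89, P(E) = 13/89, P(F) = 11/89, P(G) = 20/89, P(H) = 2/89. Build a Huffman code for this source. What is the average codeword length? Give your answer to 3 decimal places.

Repeatedly combine the two least-probable nodes; the expected code length is the sum of the merged weights.
merge 2/89 + 7/89 → 9/89
merge 7/89 + 9/89 → 16/89
merge 9/89 + 11/89 → 20/89
merge 13/89 + 16/89 → 29/89
merge 20/89 + 20/89 → 40/89
merge 20/89 + 29/89 → 49/89
merge 40/89 + 49/89 → 1
L = 9/89 + 16/89 + 20/89 + 29/89 + 40/89 + 49/89 + 1 = 252/89 ≈ 2.831 bits/symbol.

2.831 bits/symbol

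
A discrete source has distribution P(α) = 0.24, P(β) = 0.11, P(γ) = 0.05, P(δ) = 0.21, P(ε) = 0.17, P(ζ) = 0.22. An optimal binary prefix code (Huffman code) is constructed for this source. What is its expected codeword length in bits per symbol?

2.49 bits/symbol

Repeatedly combine the two least-probable nodes; the expected code length is the sum of the merged weights.
merge 1/20 + 11/100 → 4/25
merge 4/25 + 17/100 → 33/100
merge 21/100 + 11/50 → 43/100
merge 6/25 + 33/100 → 57/100
merge 43/100 + 57/100 → 1
L = 4/25 + 33/100 + 43/100 + 57/100 + 1 = 249/100 = 2.49 bits/symbol.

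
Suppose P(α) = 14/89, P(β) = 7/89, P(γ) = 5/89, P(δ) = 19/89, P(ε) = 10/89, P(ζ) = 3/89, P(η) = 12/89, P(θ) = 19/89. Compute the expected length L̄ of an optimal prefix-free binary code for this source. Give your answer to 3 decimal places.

Repeatedly combine the two least-probable nodes; the expected code length is the sum of the merged weights.
merge 3/89 + 5/89 → 8/89
merge 7/89 + 8/89 → 15/89
merge 10/89 + 12/89 → 22/89
merge 14/89 + 15/89 → 29/89
merge 19/89 + 19/89 → 38/89
merge 22/89 + 29/89 → 51/89
merge 38/89 + 51/89 → 1
L = 8/89 + 15/89 + 22/89 + 29/89 + 38/89 + 51/89 + 1 = 252/89 ≈ 2.831 bits/symbol.

2.831 bits/symbol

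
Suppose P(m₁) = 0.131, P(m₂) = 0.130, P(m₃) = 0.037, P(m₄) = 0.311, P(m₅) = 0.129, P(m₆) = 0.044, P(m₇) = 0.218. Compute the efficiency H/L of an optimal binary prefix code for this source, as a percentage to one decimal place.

Entropy H = −Σ p log₂ p ≈ 2.5253 bits.
Huffman merges: 37/1000+11/250→81/1000; 81/1000+129/1000→21/100; 13/100+131/1000→261/1000; 21/100+109/500→107/250; 261/1000+311/1000→143/250; 107/250+143/250→1. L = 319/125 ≈ 2.5520.
Efficiency = H/L = 2.5253/2.5520 = 99.0%.

99.0%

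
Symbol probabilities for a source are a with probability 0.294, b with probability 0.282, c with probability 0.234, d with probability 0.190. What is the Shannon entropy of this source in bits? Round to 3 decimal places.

H = −Σ pᵢ log₂ pᵢ.
−0.294·log₂(0.294) = 0.5192
−0.282·log₂(0.282) = 0.5150
−0.234·log₂(0.234) = 0.4903
−0.190·log₂(0.190) = 0.4552
Sum ≈ 1.9798 → 1.980 bits.

1.980 bits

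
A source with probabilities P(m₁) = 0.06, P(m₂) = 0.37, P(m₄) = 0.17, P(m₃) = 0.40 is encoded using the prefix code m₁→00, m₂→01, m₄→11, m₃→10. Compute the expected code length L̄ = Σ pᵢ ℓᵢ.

L̄ = Σ pᵢ·ℓᵢ = 0.06·2 + 0.37·2 + 0.17·2 + 0.40·2 = 2 bits/symbol.

2 bits/symbol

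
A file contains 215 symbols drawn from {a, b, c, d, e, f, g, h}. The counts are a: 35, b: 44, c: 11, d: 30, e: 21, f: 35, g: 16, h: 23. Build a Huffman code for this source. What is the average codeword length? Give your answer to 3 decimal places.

Probabilities are the counts divided by 215.
Repeatedly combine the two least-probable nodes; the expected code length is the sum of the merged weights.
merge 11/215 + 16/215 → 27/215
merge 21/215 + 23/215 → 44/215
merge 27/215 + 6/43 → 57/215
merge 7/43 + 7/43 → 14/43
merge 44/215 + 44/215 → 88/215
merge 57/215 + 14/43 → 127/215
merge 88/215 + 127/215 → 1
L = 27/215 + 44/215 + 57/215 + 14/43 + 88/215 + 127/215 + 1 = 628/215 ≈ 2.921 bits/symbol.

2.921 bits/symbol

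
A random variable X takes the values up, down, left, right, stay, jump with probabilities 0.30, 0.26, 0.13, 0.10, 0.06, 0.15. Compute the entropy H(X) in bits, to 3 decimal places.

H = −Σ pᵢ log₂ pᵢ.
−0.30·log₂(0.30) = 0.5211
−0.26·log₂(0.26) = 0.5053
−0.13·log₂(0.13) = 0.3826
−0.10·log₂(0.10) = 0.3322
−0.06·log₂(0.06) = 0.2435
−0.15·log₂(0.15) = 0.4105
Sum ≈ 2.3953 → 2.395 bits.

2.395 bits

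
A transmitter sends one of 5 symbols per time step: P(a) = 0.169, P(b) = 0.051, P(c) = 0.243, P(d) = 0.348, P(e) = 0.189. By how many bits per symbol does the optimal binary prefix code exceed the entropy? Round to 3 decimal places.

Entropy H = −Σ p log₂ p ≈ 2.1326 bits.
Huffman merges: 51/1000+169/1000→11/50; 189/1000+11/50→409/1000; 243/1000+87/250→591/1000; 409/1000+591/1000→1. L = 111/50 ≈ 2.2200.
L − H = 2.2200 − 2.1326 = 0.087 bits.

0.087 bits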